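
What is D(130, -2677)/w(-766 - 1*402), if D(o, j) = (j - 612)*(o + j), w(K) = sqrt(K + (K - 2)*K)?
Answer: 8377083*sqrt(85337)/341348 ≈ 7169.1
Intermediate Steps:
w(K) = sqrt(K + K*(-2 + K)) (w(K) = sqrt(K + (-2 + K)*K) = sqrt(K + K*(-2 + K)))
D(o, j) = (-612 + j)*(j + o)
D(130, -2677)/w(-766 - 1*402) = ((-2677)**2 - 612*(-2677) - 612*130 - 2677*130)/(sqrt((-766 - 1*402)*(-1 + (-766 - 1*402)))) = (7166329 + 1638324 - 79560 - 348010)/(sqrt((-766 - 402)*(-1 + (-766 - 402)))) = 8377083/(sqrt(-1168*(-1 - 1168))) = 8377083/(sqrt(-1168*(-1169))) = 8377083/(sqrt(1365392)) = 8377083/((4*sqrt(85337))) = 8377083*(sqrt(85337)/341348) = 8377083*sqrt(85337)/341348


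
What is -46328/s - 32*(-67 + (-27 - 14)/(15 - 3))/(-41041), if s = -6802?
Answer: 217617724/32210871 ≈ 6.7560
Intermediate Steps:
-46328/s - 32*(-67 + (-27 - 14)/(15 - 3))/(-41041) = -46328/(-6802) - 32*(-67 + (-27 - 14)/(15 - 3))/(-41041) = -46328*(-1/6802) - 32*(-67 - 41/12)*(-1/41041) = 23164/3401 - 32*(-67 - 41*1/12)*(-1/41041) = 23164/3401 - 32*(-67 - 41/12)*(-1/41041) = 23164/3401 - 32*(-845/12)*(-1/41041) = 23164/3401 + (6760/3)*(-1/41041) = 23164/3401 - 520/9471 = 217617724/32210871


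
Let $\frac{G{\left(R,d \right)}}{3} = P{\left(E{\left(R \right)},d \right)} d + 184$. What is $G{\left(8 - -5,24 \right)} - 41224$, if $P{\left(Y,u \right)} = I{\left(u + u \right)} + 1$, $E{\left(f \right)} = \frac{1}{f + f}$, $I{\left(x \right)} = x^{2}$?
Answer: $125288$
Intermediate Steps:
$E{\left(f \right)} = \frac{1}{2 f}$
$P{\left(Y,u \right)} = 1 + 4 u^{2}$ ($P{\left(Y,u \right)} = \left(u + u\right)^{2} + 1 = \left(2 u\right)^{2} + 1 = 4 u^{2} + 1 = 1 + 4 u^{2}$)
$G{\left(R,d \right)} = 552 + 3 d \left(1 + 4 d^{2}\right)$ ($G{\left(R,d \right)} = 3 \left(\left(1 + 4 d^{2}\right) d + 184\right) = 3 \left(d \left(1 + 4 d^{2}\right) + 184\right) = 3 \left(184 + d \left(1 + 4 d^{2}\right)\right) = 552 + 3 d \left(1 + 4 d^{2}\right)$)
$G{\left(8 - -5,24 \right)} - 41224 = \left(552 + 3 \cdot 24 + 12 \cdot 24^{3}\right) - 41224 = \left(552 + 72 + 12 \cdot 13824\right) - 41224 = \left(552 + 72 + 165888\right) - 41224 = 166512 - 41224 = 125288$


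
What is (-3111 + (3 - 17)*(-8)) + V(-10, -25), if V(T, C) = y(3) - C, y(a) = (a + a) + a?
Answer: -2965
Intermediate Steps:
y(a) = 3*a (y(a) = 2*a + a = 3*a)
V(T, C) = 9 - C (V(T, C) = 3*3 - C = 9 - C)
(-3111 + (3 - 17)*(-8)) + V(-10, -25) = (-3111 + (3 - 17)*(-8)) + (9 - 1*(-25)) = (-3111 - 14*(-8)) + (9 + 25) = (-3111 + 112) + 34 = -2999 + 34 = -2965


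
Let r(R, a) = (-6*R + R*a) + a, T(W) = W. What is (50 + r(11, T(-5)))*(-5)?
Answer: 380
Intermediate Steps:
r(R, a) = a - 6*R + R*a
(50 + r(11, T(-5)))*(-5) = (50 + (-5 - 6*11 + 11*(-5)))*(-5) = (50 + (-5 - 66 - 55))*(-5) = (50 - 126)*(-5) = -76*(-5) = 380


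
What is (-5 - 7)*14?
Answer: -168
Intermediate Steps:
(-5 - 7)*14 = -12*14 = -168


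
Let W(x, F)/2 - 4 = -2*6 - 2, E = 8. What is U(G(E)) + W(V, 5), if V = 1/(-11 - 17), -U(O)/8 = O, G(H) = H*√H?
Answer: -20 - 128*√2 ≈ -201.02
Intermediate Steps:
G(H) = H^(3/2)
U(O) = -8*O
V = -1/28 (V = 1/(-28) = -1/28 ≈ -0.035714)
W(x, F) = -20 (W(x, F) = 8 + 2*(-2*6 - 2) = 8 + 2*(-12 - 2) = 8 + 2*(-14) = 8 - 28 = -20)
U(G(E)) + W(V, 5) = -128*√2 - 20 = -20 - 128*√2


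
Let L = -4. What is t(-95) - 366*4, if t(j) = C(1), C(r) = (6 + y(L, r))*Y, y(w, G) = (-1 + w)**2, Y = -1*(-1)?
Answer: -1433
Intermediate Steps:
Y = 1
C(r) = 31 (C(r) = (6 + (-1 - 4)**2)*1 = (6 + (-5)**2)*1 = (6 + 25)*1 = 31*1 = 31)
t(j) = 31
t(-95) - 366*4 = 31 - 366*4 = 31 - 1*1464 = 31 - 1464 = -1433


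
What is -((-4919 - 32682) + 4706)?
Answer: 32895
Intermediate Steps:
-((-4919 - 32682) + 4706) = -(-37601 + 4706) = -1*(-32895) = 32895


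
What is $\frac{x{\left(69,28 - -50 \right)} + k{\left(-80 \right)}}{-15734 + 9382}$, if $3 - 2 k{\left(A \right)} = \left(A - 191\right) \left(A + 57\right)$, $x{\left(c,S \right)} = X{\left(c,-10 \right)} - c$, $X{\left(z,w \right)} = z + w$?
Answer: $\frac{3125}{6352} \approx 0.49197$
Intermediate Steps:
$X{\left(z,w \right)} = w + z$
$x{\left(c,S \right)} = -10$ ($x{\left(c,S \right)} = \left(-10 + c\right) - c = -10$)
$k{\left(A \right)} = \frac{3}{2} - \frac{\left(-191 + A\right) \left(57 + A\right)}{2}$ ($k{\left(A \right)} = \frac{3}{2} - \frac{\left(A - 191\right) \left(A + 57\right)}{2} = \frac{3}{2} - \frac{\left(-191 + A\right) \left(57 + A\right)}{2}$)
$\frac{x{\left(69,28 - -50 \right)} + k{\left(-80 \right)}}{-15734 + 9382} = \frac{-10 + \left(5445 + 67 \left(-80\right) - \frac{\left(-80\right)^{2}}{2}\right)}{-15734 + 9382} = \frac{-10 - 3115}{-6352} = \left(-10 - 3115\right) \left(- \frac{1}{6352}\right) = \left(-3125\right) \left(- \frac{1}{6352}\right) = \frac{3125}{6352}$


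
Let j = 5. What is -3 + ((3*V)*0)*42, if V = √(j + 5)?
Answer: -3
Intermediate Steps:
V = √10 (V = √(5 + 5) = √10 ≈ 3.1623)
-3 + ((3*V)*0)*42 = -3 + ((3*√10)*0)*42 = -3 + 0*42 = -3 + 0 = -3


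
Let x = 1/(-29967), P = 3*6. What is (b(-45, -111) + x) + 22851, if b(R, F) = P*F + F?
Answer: 621575513/29967 ≈ 20742.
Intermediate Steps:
P = 18
b(R, F) = 19*F (b(R, F) = 18*F + F = 19*F)
x = -1/29967 ≈ -3.3370e-5
(b(-45, -111) + x) + 22851 = (19*(-111) - 1/29967) + 22851 = (-2109 - 1/29967) + 22851 = -63200404/29967 + 22851 = 621575513/29967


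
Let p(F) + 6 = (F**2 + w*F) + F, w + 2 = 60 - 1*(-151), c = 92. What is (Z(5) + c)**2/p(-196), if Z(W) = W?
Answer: -9409/2750 ≈ -3.4215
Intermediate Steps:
w = 209 (w = -2 + (60 - 1*(-151)) = -2 + (60 + 151) = -2 + 211 = 209)
p(F) = -6 + F**2 + 210*F (p(F) = -6 + ((F**2 + 209*F) + F) = -6 + (F**2 + 210*F) = -6 + F**2 + 210*F)
(Z(5) + c)**2/p(-196) = (5 + 92)**2/(-6 + (-196)**2 + 210*(-196)) = 97**2/(-6 + 38416 - 41160) = 9409/(-2750) = 9409*(-1/2750) = -9409/2750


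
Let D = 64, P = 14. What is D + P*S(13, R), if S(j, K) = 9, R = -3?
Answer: 190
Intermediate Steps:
D + P*S(13, R) = 64 + 14*9 = 64 + 126 = 190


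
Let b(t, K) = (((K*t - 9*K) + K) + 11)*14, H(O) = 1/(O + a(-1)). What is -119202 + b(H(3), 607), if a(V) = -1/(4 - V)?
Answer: -183997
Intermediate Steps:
H(O) = 1/(-1/5 + O) (H(O) = 1/(O + 1/(-4 - 1)) = 1/(O + 1/(-5)) = 1/(O - 1/5) = 1/(-1/5 + O))
b(t, K) = 154 - 112*K + 14*K*t (b(t, K) = (((-9*K + K*t) + K) + 11)*14 = ((-8*K + K*t) + 11)*14 = (11 - 8*K + K*t)*14 = 154 - 112*K + 14*K*t)
-119202 + b(H(3), 607) = -119202 + (154 - 112*607 + 14*607*(5/(-1 + 5*3))) = -119202 + (154 - 67984 + 14*607*(5/(-1 + 15))) = -119202 + (154 - 67984 + 14*607*(5/14)) = -119202 + (154 - 67984 + 3035) = -119202 - 64795 = -183997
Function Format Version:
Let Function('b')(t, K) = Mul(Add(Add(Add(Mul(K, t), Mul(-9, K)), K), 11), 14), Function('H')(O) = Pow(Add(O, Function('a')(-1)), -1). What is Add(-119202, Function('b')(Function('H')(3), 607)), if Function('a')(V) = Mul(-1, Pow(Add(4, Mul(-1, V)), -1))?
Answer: -183997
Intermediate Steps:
Function('H')(O) = Pow(Add(Rational(-1, 5), O), -1) (Function('H')(O) = Pow(Add(O, Pow(Add(-4, -1), -1)), -1) = Pow(Add(O, Pow(-5, -1)), -1) = Pow(Add(O, Rational(-1, 5)), -1) = Pow(Add(Rational(-1, 5), O), -1))
Function('b')(t, K) = Add(154, Mul(-112, K), Mul(14, K, t)) (Function('b')(t, K) = Mul(Add(Add(Add(Mul(-9, K), Mul(K, t)), K), 11), 14) = Mul(Add(Add(Mul(-8, K), Mul(K, t)), 11), 14) = Mul(Add(11, Mul(-8, K), Mul(K, t)), 14) = Add(154, Mul(-112, K), Mul(14, K, t)))
Add(-119202, Function('b')(Function('H')(3), 607)) = Add(-119202, Add(154, Mul(-112, 607), Mul(14, 607, Mul(5, Pow(Add(-1, Mul(5, 3)), -1))))) = Add(-119202, Add(154, -67984, Mul(14, 607, Mul(5, Pow(Add(-1, 15), -1))))) = Add(-119202, Add(154, -67984, Mul(14, 607, Mul(5, Pow(14, -1))))) = Add(-119202, Add(154, -67984, Mul(14, 607, Mul(5, Rational(1, 14))))) = Add(-119202, Add(154, -67984, Mul(14, 607, Rational(5, 14)))) = Add(-119202, Add(154, -67984, 3035)) = Add(-119202, -64795) = -183997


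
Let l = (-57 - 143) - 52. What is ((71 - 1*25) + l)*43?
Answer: -8858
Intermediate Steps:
l = -252 (l = -200 - 52 = -252)
((71 - 1*25) + l)*43 = ((71 - 1*25) - 252)*43 = ((71 - 25) - 252)*43 = (46 - 252)*43 = -206*43 = -8858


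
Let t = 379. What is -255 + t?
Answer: 124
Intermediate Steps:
-255 + t = -255 + 379 = 124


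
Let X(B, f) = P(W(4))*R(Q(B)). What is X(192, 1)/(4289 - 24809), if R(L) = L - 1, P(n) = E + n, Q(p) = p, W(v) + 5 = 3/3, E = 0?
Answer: 191/5130 ≈ 0.037232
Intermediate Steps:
W(v) = -4 (W(v) = -5 + 3/3 = -5 + 3*(⅓) = -5 + 1 = -4)
P(n) = n (P(n) = 0 + n = n)
R(L) = -1 + L
X(B, f) = 4 - 4*B (X(B, f) = -4*(-1 + B) = 4 - 4*B)
X(192, 1)/(4289 - 24809) = (4 - 4*192)/(4289 - 24809) = (4 - 768)/(-20520) = -764*(-1/20520) = 191/5130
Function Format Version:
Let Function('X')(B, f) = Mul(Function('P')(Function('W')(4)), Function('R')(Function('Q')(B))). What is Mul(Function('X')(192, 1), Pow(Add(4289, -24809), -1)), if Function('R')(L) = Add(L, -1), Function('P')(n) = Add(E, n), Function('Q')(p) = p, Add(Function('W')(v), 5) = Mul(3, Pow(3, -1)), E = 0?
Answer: Rational(191, 5130) ≈ 0.037232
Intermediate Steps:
Function('W')(v) = -4 (Function('W')(v) = Add(-5, Mul(3, Pow(3, -1))) = Add(-5, Mul(3, Rational(1, 3))) = Add(-5, 1) = -4)
Function('P')(n) = n (Function('P')(n) = Add(0, n) = n)
Function('R')(L) = Add(-1, L)
Function('X')(B, f) = Add(4, Mul(-4, B)) (Function('X')(B, f) = Mul(-4, Add(-1, B)) = Add(4, Mul(-4, B)))
Mul(Function('X')(192, 1), Pow(Add(4289, -24809), -1)) = Mul(Add(4, Mul(-4, 192)), Pow(Add(4289, -24809), -1)) = Mul(Add(4, -768), Pow(-20520, -1)) = Mul(-764, Rational(-1, 20520)) = Rational(191, 5130)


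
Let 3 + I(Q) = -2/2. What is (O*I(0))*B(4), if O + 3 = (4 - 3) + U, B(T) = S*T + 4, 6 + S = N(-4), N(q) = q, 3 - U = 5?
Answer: -576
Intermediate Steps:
U = -2 (U = 3 - 1*5 = 3 - 5 = -2)
S = -10 (S = -6 - 4 = -10)
B(T) = 4 - 10*T (B(T) = -10*T + 4 = 4 - 10*T)
I(Q) = -4 (I(Q) = -3 - 2/2 = -3 - 2*1/2 = -3 - 1 = -4)
O = -4 (O = -3 + ((4 - 3) - 2) = -3 + (1 - 2) = -3 - 1 = -4)
(O*I(0))*B(4) = (-4*(-4))*(4 - 10*4) = 16*(4 - 40) = 16*(-36) = -576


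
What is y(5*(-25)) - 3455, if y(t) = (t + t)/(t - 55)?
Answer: -62165/18 ≈ -3453.6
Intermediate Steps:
y(t) = 2*t/(-55 + t) (y(t) = (2*t)/(-55 + t) = 2*t/(-55 + t))
y(5*(-25)) - 3455 = 2*(5*(-25))/(-55 + 5*(-25)) - 3455 = 2*(-125)/(-55 - 125) - 3455 = 2*(-125)/(-180) - 3455 = 2*(-125)*(-1/180) - 3455 = 25/18 - 3455 = -62165/18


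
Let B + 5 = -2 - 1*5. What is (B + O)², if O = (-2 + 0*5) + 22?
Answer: 64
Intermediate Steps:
O = 20 (O = (-2 + 0) + 22 = -2 + 22 = 20)
B = -12 (B = -5 + (-2 - 1*5) = -5 + (-2 - 5) = -5 - 7 = -12)
(B + O)² = (-12 + 20)² = 8² = 64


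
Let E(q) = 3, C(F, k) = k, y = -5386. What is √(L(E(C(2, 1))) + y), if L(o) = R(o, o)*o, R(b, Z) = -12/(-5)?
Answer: I*√134470/5 ≈ 73.34*I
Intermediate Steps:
R(b, Z) = 12/5 (R(b, Z) = -12*(-⅕) = 12/5)
L(o) = 12*o/5
√(L(E(C(2, 1))) + y) = √((12/5)*3 - 5386) = √(36/5 - 5386) = √(-26894/5) = I*√134470/5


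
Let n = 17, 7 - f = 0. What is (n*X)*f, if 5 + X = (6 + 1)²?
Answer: 5236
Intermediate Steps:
f = 7 (f = 7 - 1*0 = 7 + 0 = 7)
X = 44 (X = -5 + (6 + 1)² = -5 + 7² = -5 + 49 = 44)
(n*X)*f = (17*44)*7 = 748*7 = 5236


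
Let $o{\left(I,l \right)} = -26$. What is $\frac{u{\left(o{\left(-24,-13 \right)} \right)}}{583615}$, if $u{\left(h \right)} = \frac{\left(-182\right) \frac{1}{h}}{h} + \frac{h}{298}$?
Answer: $- \frac{1381}{2260924510} \approx -6.1081 \cdot 10^{-7}$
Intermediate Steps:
$u{\left(h \right)} = - \frac{182}{h^{2}} + \frac{h}{298}$ ($u{\left(h \right)} = - \frac{182}{h^{2}} + h \frac{1}{298} = - \frac{182}{h^{2}} + \frac{h}{298}$)
$\frac{u{\left(o{\left(-24,-13 \right)} \right)}}{583615} = \frac{- \frac{182}{676} + \frac{1}{298} \left(-26\right)}{583615} = \left(\left(-182\right) \frac{1}{676} - \frac{13}{149}\right) \frac{1}{583615} = \left(- \frac{7}{26} - \frac{13}{149}\right) \frac{1}{583615} = \left(- \frac{1381}{3874}\right) \frac{1}{583615} = - \frac{1381}{2260924510}$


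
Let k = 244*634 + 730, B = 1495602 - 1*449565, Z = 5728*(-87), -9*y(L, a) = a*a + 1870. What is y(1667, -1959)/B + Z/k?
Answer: -2644133551807/731616060429 ≈ -3.6141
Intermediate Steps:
y(L, a) = -1870/9 - a**2/9 (y(L, a) = -(a*a + 1870)/9 = -(a**2 + 1870)/9 = -(1870 + a**2)/9 = -1870/9 - a**2/9)
Z = -498336
B = 1046037 (B = 1495602 - 449565 = 1046037)
k = 155426 (k = 154696 + 730 = 155426)
y(1667, -1959)/B + Z/k = (-1870/9 - 1/9*(-1959)**2)/1046037 - 498336/155426 = (-1870/9 - 1/9*3837681)*(1/1046037) - 498336*1/155426 = (-1870/9 - 426409)*(1/1046037) - 249168/77713 = -3839551/9*1/1046037 - 249168/77713 = -3839551/9414333 - 249168/77713 = -2644133551807/731616060429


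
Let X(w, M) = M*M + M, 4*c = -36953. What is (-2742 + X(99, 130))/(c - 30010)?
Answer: -57152/156993 ≈ -0.36404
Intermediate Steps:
c = -36953/4 (c = (¼)*(-36953) = -36953/4 ≈ -9238.3)
X(w, M) = M + M² (X(w, M) = M² + M = M + M²)
(-2742 + X(99, 130))/(c - 30010) = (-2742 + 130*(1 + 130))/(-36953/4 - 30010) = (-2742 + 130*131)/(-156993/4) = (-2742 + 17030)*(-4/156993) = 14288*(-4/156993) = -57152/156993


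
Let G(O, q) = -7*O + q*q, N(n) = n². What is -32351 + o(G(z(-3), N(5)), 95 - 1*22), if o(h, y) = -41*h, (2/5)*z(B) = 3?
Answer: -111647/2 ≈ -55824.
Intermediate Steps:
z(B) = 15/2 (z(B) = (5/2)*3 = 15/2)
G(O, q) = q² - 7*O (G(O, q) = -7*O + q² = q² - 7*O)
-32351 + o(G(z(-3), N(5)), 95 - 1*22) = -32351 - 41*((5²)² - 7*15/2) = -32351 - 41*(25² - 105/2) = -32351 - 41*(625 - 105/2) = -32351 - 41*1145/2 = -32351 - 46945/2 = -111647/2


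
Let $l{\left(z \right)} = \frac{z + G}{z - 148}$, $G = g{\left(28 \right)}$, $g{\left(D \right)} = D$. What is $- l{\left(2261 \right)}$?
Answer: $- \frac{2289}{2113} \approx -1.0833$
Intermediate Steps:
$G = 28$
$l{\left(z \right)} = \frac{28 + z}{-148 + z}$ ($l{\left(z \right)} = \frac{z + 28}{z - 148} = \frac{28 + z}{-148 + z}$)
$- l{\left(2261 \right)} = - \frac{28 + 2261}{-148 + 2261} = - \frac{2289}{2113}$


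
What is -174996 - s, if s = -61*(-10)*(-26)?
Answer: -159136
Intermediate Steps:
s = -15860 (s = 610*(-26) = -15860)
-174996 - s = -174996 - 1*(-15860) = -174996 + 15860 = -159136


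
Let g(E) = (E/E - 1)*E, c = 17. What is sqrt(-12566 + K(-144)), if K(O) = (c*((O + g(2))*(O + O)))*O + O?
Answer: I*sqrt(101536166) ≈ 10077.0*I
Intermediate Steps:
g(E) = 0 (g(E) = (1 - 1)*E = 0*E = 0)
K(O) = O + 34*O**3 (K(O) = (17*((O + 0)*(O + O)))*O + O = (17*(O*(2*O)))*O + O = (17*(2*O**2))*O + O = (34*O**2)*O + O = 34*O**3 + O = O + 34*O**3)
sqrt(-12566 + K(-144)) = sqrt(-12566 + (-144 + 34*(-144)**3)) = sqrt(-12566 + (-144 + 34*(-2985984))) = sqrt(-12566 + (-144 - 101523456)) = sqrt(-12566 - 101523600) = sqrt(-101536166) = I*sqrt(101536166)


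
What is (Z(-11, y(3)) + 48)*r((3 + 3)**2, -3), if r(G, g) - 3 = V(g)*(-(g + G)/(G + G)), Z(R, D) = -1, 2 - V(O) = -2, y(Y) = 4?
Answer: 329/6 ≈ 54.833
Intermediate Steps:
V(O) = 4 (V(O) = 2 - 1*(-2) = 2 + 2 = 4)
r(G, g) = 3 - 2*(G + g)/G (r(G, g) = 3 + 4*(-(g + G)/(G + G)) = 3 + 4*(-(G + g)/(2*G)) = 3 - 2*(G + g)/G)
(Z(-11, y(3)) + 48)*r((3 + 3)**2, -3) = (-1 + 48)*(((3 + 3)**2 - 2*(-3))/((3 + 3)**2)) = 47*((6**2 + 6)/(6**2)) = 47*((36 + 6)/36) = 47*((1/36)*42) = 47*(7/6) = 329/6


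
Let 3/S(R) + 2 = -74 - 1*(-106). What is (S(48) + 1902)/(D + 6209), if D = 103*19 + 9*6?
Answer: 19021/82200 ≈ 0.23140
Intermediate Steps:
S(R) = ⅒ (S(R) = 3/(-2 + (-74 - 1*(-106))) = 3/(-2 + (-74 + 106)) = 3/(-2 + 32) = 3/30 = 3*(1/30) = ⅒)
D = 2011 (D = 1957 + 54 = 2011)
(S(48) + 1902)/(D + 6209) = (⅒ + 1902)/(2011 + 6209) = (19021/10)/8220 = (19021/10)*(1/8220) = 19021/82200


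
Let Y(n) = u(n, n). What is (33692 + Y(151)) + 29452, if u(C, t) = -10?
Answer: 63134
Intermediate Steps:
Y(n) = -10
(33692 + Y(151)) + 29452 = (33692 - 10) + 29452 = 33682 + 29452 = 63134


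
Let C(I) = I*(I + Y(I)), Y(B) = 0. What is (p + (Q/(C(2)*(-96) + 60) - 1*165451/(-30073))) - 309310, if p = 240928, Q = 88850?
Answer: -334454395495/4871826 ≈ -68651.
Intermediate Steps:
C(I) = I² (C(I) = I*(I + 0) = I*I = I²)
(p + (Q/(C(2)*(-96) + 60) - 1*165451/(-30073))) - 309310 = (240928 + (88850/(2²*(-96) + 60) - 1*165451/(-30073))) - 309310 = (240928 + (88850/(4*(-96) + 60) - 165451*(-1/30073))) - 309310 = (240928 + (88850/(-384 + 60) + 165451/30073)) - 309310 = (240928 + (88850/(-324) + 165451/30073)) - 309310 = (240928 + (88850*(-1/324) + 165451/30073)) - 309310 = (240928 + (-44425/162 + 165451/30073)) - 309310 = (240928 - 1309189963/4871826) - 309310 = 1172450104565/4871826 - 309310 = -334454395495/4871826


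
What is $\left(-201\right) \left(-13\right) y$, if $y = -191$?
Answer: $-499083$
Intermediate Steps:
$\left(-201\right) \left(-13\right) y = \left(-201\right) \left(-13\right) \left(-191\right) = 2613 \left(-191\right) = -499083$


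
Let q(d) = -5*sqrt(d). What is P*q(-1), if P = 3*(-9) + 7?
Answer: 100*I ≈ 100.0*I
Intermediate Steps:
P = -20 (P = -27 + 7 = -20)
P*q(-1) = -(-100)*sqrt(-1) = -(-100)*I = 100*I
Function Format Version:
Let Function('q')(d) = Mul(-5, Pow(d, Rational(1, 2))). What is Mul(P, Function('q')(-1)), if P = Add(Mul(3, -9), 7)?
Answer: Mul(100, I) ≈ Mul(100.00, I)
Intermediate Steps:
P = -20 (P = Add(-27, 7) = -20)
Mul(P, Function('q')(-1)) = Mul(-20, Mul(-5, Pow(-1, Rational(1, 2)))) = Mul(-20, Mul(-5, I)) = Mul(100, I)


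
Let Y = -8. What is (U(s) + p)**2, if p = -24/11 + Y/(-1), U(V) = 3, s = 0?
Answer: 9409/121 ≈ 77.760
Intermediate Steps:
p = 64/11 (p = -24/11 - 8/(-1) = -24*1/11 - 8*(-1) = -24/11 + 8 = 64/11 ≈ 5.8182)
(U(s) + p)**2 = (3 + 64/11)**2 = (97/11)**2 = 9409/121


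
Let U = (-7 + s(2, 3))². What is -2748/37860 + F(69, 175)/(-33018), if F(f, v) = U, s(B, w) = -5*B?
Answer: -8472917/104171790 ≈ -0.081336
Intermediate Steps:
U = 289 (U = (-7 - 5*2)² = (-7 - 10)² = (-17)² = 289)
F(f, v) = 289
-2748/37860 + F(69, 175)/(-33018) = -2748/37860 + 289/(-33018) = -2748*1/37860 + 289*(-1/33018) = -229/3155 - 289/33018 = -8472917/104171790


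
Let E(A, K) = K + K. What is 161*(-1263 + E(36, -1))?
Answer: -203665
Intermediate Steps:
E(A, K) = 2*K
161*(-1263 + E(36, -1)) = 161*(-1263 + 2*(-1)) = 161*(-1263 - 2) = 161*(-1265) = -203665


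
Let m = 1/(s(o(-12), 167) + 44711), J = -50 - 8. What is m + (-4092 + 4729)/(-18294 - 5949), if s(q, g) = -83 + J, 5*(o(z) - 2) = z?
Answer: -28366847/1080510510 ≈ -0.026253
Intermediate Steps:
J = -58
o(z) = 2 + z/5
s(q, g) = -141 (s(q, g) = -83 - 58 = -141)
m = 1/44570 (m = 1/(-141 + 44711) = 1/44570 ≈ 2.2437e-5)
m + (-4092 + 4729)/(-18294 - 5949) = 1/44570 + (-4092 + 4729)/(-18294 - 5949) = 1/44570 + 637/(-24243) = 1/44570 + 637*(-1/24243) = 1/44570 - 637/24243 = -28366847/1080510510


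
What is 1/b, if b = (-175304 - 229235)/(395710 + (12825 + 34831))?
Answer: -443366/404539 ≈ -1.0960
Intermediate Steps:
b = -404539/443366 (b = -404539/(395710 + 47656) = -404539/443366 ≈ -0.91243)
1/b = 1/(-404539/443366) = -443366/404539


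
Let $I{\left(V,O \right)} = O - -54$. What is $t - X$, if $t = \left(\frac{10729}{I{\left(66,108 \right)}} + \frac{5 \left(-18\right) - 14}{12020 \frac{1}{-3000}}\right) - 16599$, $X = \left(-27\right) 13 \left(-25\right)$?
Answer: $- \frac{2461488059}{97362} \approx -25282.0$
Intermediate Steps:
$I{\left(V,O \right)} = 54 + O$ ($I{\left(V,O \right)} = O + 54 = 54 + O$)
$X = 8775$ ($X = \left(-351\right) \left(-25\right) = 8775$)
$t = - \frac{1607136509}{97362}$ ($t = \left(\frac{10729}{54 + 108} + \frac{5 \left(-18\right) - 14}{12020 \frac{1}{-3000}}\right) - 16599 = \left(\frac{10729}{162} + \frac{-90 - 14}{12020 \left(- \frac{1}{3000}\right)}\right) - 16599 = \left(10729 \cdot \frac{1}{162} - \frac{104}{- \frac{601}{150}}\right) - 16599 = \left(\frac{10729}{162} - - \frac{15600}{601}\right) - 16599 = \left(\frac{10729}{162} + \frac{15600}{601}\right) - 16599 = \frac{8975329}{97362} - 16599 = - \frac{1607136509}{97362} \approx -16507.0$)
$t - X = - \frac{1607136509}{97362} - 8775 = - \frac{2461488059}{97362}$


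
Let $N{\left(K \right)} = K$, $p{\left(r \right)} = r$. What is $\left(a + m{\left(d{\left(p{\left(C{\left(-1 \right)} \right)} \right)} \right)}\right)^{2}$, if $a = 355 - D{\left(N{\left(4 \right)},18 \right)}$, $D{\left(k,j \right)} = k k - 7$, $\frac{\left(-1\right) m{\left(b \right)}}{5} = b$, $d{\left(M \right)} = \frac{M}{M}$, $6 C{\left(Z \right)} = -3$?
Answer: $116281$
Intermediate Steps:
$C{\left(Z \right)} = - \frac{1}{2}$ ($C{\left(Z \right)} = \frac{1}{6} \left(-3\right) = - \frac{1}{2}$)
$d{\left(M \right)} = 1$
$m{\left(b \right)} = - 5 b$
$D{\left(k,j \right)} = -7 + k^{2}$ ($D{\left(k,j \right)} = k^{2} - 7 = -7 + k^{2}$)
$a = 346$ ($a = 355 - \left(-7 + 4^{2}\right) = 355 - \left(-7 + 16\right) = 355 - 9 = 346$)
$\left(a + m{\left(d{\left(p{\left(C{\left(-1 \right)} \right)} \right)} \right)}\right)^{2} = \left(346 - 5\right)^{2} = 341^{2} = 116281$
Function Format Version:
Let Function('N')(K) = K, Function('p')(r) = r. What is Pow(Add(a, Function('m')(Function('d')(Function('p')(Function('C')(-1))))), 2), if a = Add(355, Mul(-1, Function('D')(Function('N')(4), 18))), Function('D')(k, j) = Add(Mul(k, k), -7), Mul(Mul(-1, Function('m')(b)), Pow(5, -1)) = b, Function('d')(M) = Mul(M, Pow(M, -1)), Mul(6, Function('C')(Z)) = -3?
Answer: 116281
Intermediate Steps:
Function('C')(Z) = Rational(-1, 2) (Function('C')(Z) = Mul(Rational(1, 6), -3) = Rational(-1, 2))
Function('d')(M) = 1
Function('m')(b) = Mul(-5, b)
Function('D')(k, j) = Add(-7, Pow(k, 2)) (Function('D')(k, j) = Add(Pow(k, 2), -7) = Add(-7, Pow(k, 2)))
a = 346 (a = Add(355, Mul(-1, Add(-7, Pow(4, 2)))) = Add(355, Mul(-1, Add(-7, 16))) = Add(355, Mul(-1, 9)) = Add(355, -9) = 346)
Pow(Add(a, Function('m')(Function('d')(Function('p')(Function('C')(-1))))), 2) = Pow(Add(346, Mul(-5, 1)), 2) = Pow(Add(346, -5), 2) = Pow(341, 2) = 116281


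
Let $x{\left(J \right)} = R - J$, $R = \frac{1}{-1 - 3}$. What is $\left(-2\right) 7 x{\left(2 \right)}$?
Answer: $\frac{63}{2} \approx 31.5$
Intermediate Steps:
$R = - \frac{1}{4}$ ($R = \frac{1}{-4} = - \frac{1}{4} \approx -0.25$)
$x{\left(J \right)} = - \frac{1}{4} - J$
$\left(-2\right) 7 x{\left(2 \right)} = \left(-2\right) 7 \left(- \frac{1}{4} - 2\right) = - 14 \left(- \frac{1}{4} - 2\right) = \left(-14\right) \left(- \frac{9}{4}\right) = \frac{63}{2}$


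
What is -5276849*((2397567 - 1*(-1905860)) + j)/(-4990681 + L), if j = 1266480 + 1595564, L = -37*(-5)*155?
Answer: 37811108480879/4962006 ≈ 7.6201e+6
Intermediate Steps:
L = 28675 (L = 185*155 = 28675)
j = 2862044
-5276849*((2397567 - 1*(-1905860)) + j)/(-4990681 + L) = -5276849*((2397567 - 1*(-1905860)) + 2862044)/(-4990681 + 28675) = -5276849/((-4962006/((2397567 + 1905860) + 2862044))) = -5276849/((-4962006/(4303427 + 2862044))) = -5276849/((-4962006/7165471)) = -5276849/((-4962006*1/7165471)) = -5276849/(-4962006/7165471) = -5276849*(-7165471/4962006) = 37811108480879/4962006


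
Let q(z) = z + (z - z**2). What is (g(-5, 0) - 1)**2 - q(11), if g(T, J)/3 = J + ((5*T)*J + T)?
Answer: 355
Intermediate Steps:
q(z) = -z**2 + 2*z
g(T, J) = 3*J + 3*T + 15*J*T (g(T, J) = 3*(J + ((5*T)*J + T)) = 3*(J + (5*J*T + T)) = 3*(J + (T + 5*J*T)) = 3*(J + T + 5*J*T) = 3*J + 3*T + 15*J*T)
(g(-5, 0) - 1)**2 - q(11) = ((3*0 + 3*(-5) + 15*0*(-5)) - 1)**2 - 11*(2 - 1*11) = ((0 - 15 + 0) - 1)**2 - 11*(2 - 11) = (-15 - 1)**2 - 11*(-9) = (-16)**2 - 1*(-99) = 256 + 99 = 355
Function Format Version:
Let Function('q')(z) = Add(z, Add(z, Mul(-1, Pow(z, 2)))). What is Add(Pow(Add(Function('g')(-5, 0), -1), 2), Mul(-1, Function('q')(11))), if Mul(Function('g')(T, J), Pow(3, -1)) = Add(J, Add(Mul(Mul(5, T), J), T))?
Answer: 355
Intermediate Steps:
Function('q')(z) = Add(Mul(-1, Pow(z, 2)), Mul(2, z))
Function('g')(T, J) = Add(Mul(3, J), Mul(3, T), Mul(15, J, T)) (Function('g')(T, J) = Mul(3, Add(J, Add(Mul(Mul(5, T), J), T))) = Mul(3, Add(J, Add(Mul(5, J, T), T))) = Mul(3, Add(J, Add(T, Mul(5, J, T)))) = Mul(3, Add(J, T, Mul(5, J, T))) = Add(Mul(3, J), Mul(3, T), Mul(15, J, T)))
Add(Pow(Add(Function('g')(-5, 0), -1), 2), Mul(-1, Function('q')(11))) = Add(Pow(Add(Add(Mul(3, 0), Mul(3, -5), Mul(15, 0, -5)), -1), 2), Mul(-1, Mul(11, Add(2, Mul(-1, 11))))) = Add(Pow(Add(Add(0, -15, 0), -1), 2), Mul(-1, Mul(11, Add(2, -11)))) = Add(Pow(Add(-15, -1), 2), Mul(-1, Mul(11, -9))) = Add(Pow(-16, 2), Mul(-1, -99)) = Add(256, 99) = 355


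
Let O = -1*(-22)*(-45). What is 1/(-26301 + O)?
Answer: -1/27291 ≈ -3.6642e-5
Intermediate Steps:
O = -990 (O = 22*(-45) = -990)
1/(-26301 + O) = 1/(-26301 - 990) = 1/(-27291) = -1/27291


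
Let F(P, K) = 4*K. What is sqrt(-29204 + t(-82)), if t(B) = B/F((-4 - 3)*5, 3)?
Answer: I*sqrt(1051590)/6 ≈ 170.91*I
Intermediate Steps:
t(B) = B/12 (t(B) = B/((4*3)) = B/12)
sqrt(-29204 + t(-82)) = sqrt(-29204 + (1/12)*(-82)) = sqrt(-29204 - 41/6) = sqrt(-175265/6) = I*sqrt(1051590)/6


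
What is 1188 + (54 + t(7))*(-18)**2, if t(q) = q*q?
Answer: 34560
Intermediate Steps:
t(q) = q**2
1188 + (54 + t(7))*(-18)**2 = 1188 + (54 + 7**2)*(-18)**2 = 1188 + (54 + 49)*324 = 1188 + 103*324 = 1188 + 33372 = 34560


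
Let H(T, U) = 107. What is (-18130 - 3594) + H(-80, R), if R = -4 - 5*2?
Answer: -21617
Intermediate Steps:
R = -14 (R = -4 - 10 = -14)
(-18130 - 3594) + H(-80, R) = (-18130 - 3594) + 107 = -21724 + 107 = -21617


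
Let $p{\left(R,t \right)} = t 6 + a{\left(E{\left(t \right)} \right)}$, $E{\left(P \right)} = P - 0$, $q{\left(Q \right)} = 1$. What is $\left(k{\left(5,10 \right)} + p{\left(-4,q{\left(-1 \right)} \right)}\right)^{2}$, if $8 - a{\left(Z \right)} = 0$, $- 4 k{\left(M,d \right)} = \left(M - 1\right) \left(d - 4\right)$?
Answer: $64$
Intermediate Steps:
$E{\left(P \right)} = P$ ($E{\left(P \right)} = P + 0 = P$)
$k{\left(M,d \right)} = - \frac{\left(-1 + M\right) \left(-4 + d\right)}{4}$ ($k{\left(M,d \right)} = - \frac{\left(M - 1\right) \left(d - 4\right)}{4} = - \frac{\left(-1 + M\right) \left(-4 + d\right)}{4}$)
$a{\left(Z \right)} = 8$ ($a{\left(Z \right)} = 8 - 0 = 8 + 0 = 8$)
$p{\left(R,t \right)} = 8 + 6 t$ ($p{\left(R,t \right)} = t 6 + 8 = 6 t + 8 = 8 + 6 t$)
$\left(k{\left(5,10 \right)} + p{\left(-4,q{\left(-1 \right)} \right)}\right)^{2} = \left(\left(-1 + 5 + \frac{1}{4} \cdot 10 - \frac{5}{4} \cdot 10\right) + \left(8 + 6 \cdot 1\right)\right)^{2} = \left(\left(-1 + 5 + \frac{5}{2} - \frac{25}{2}\right) + \left(8 + 6\right)\right)^{2} = \left(-6 + 14\right)^{2} = 8^{2} = 64$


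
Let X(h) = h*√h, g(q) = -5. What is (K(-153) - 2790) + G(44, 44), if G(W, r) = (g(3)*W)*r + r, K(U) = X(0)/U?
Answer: -12426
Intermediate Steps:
X(h) = h^(3/2)
K(U) = 0 (K(U) = 0^(3/2)/U = 0/U = 0)
G(W, r) = r - 5*W*r (G(W, r) = (-5*W)*r + r = -5*W*r + r = r - 5*W*r)
(K(-153) - 2790) + G(44, 44) = (0 - 2790) + 44*(1 - 5*44) = -2790 + 44*(1 - 220) = -2790 + 44*(-219) = -2790 - 9636 = -12426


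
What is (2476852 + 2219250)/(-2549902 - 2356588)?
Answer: -2348051/2453245 ≈ -0.95712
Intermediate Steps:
(2476852 + 2219250)/(-2549902 - 2356588) = 4696102/(-4906490) = 4696102*(-1/4906490) = -2348051/2453245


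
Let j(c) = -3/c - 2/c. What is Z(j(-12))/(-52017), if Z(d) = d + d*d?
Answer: -85/7490448 ≈ -1.1348e-5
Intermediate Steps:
j(c) = -5/c
Z(d) = d + d**2
Z(j(-12))/(-52017) = ((-5/(-12))*(1 - 5/(-12)))/(-52017) = ((-5*(-1/12))*(1 - 5*(-1/12)))*(-1/52017) = (5*(1 + 5/12)/12)*(-1/52017) = ((5/12)*(17/12))*(-1/52017) = (85/144)*(-1/52017) = -85/7490448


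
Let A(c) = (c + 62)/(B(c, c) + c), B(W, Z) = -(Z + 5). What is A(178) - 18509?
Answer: -18557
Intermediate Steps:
B(W, Z) = -5 - Z (B(W, Z) = -(5 + Z) = -5 - Z)
A(c) = -62/5 - c/5 (A(c) = (c + 62)/((-5 - c) + c) = (62 + c)/(-5) = (62 + c)*(-⅕) = -62/5 - c/5)
A(178) - 18509 = (-62/5 - ⅕*178) - 18509 = (-62/5 - 178/5) - 18509 = -48 - 18509 = -18557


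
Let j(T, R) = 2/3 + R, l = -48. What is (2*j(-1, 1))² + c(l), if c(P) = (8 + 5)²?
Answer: 1621/9 ≈ 180.11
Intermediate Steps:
j(T, R) = ⅔ + R (j(T, R) = 2*(⅓) + R = ⅔ + R)
c(P) = 169 (c(P) = 13² = 169)
(2*j(-1, 1))² + c(l) = (2*(⅔ + 1))² + 169 = (2*(5/3))² + 169 = (10/3)² + 169 = 100/9 + 169 = 1621/9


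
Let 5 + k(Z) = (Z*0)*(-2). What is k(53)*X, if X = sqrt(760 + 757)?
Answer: -5*sqrt(1517) ≈ -194.74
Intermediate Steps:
k(Z) = -5 (k(Z) = -5 + (Z*0)*(-2) = -5 + 0*(-2) = -5 + 0 = -5)
X = sqrt(1517) ≈ 38.949
k(53)*X = -5*sqrt(1517)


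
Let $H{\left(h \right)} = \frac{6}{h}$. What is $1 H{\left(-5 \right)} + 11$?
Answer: $\frac{49}{5} \approx 9.8$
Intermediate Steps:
$1 H{\left(-5 \right)} + 11 = 1 \frac{6}{-5} + 11 = 1 \cdot 6 \left(- \frac{1}{5}\right) + 11 = 1 \left(- \frac{6}{5}\right) + 11 = - \frac{6}{5} + 11 = \frac{49}{5}$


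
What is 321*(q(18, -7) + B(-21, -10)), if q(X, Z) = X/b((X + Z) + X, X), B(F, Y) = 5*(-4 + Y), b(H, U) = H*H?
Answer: -18891492/841 ≈ -22463.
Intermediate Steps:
b(H, U) = H²
B(F, Y) = -20 + 5*Y
q(X, Z) = X/(Z + 2*X)² (q(X, Z) = X/(((X + Z) + X)²) = X/((Z + 2*X)²) = X/(Z + 2*X)²)
321*(q(18, -7) + B(-21, -10)) = 321*(18/(-7 + 2*18)² + (-20 + 5*(-10))) = 321*(18/(-7 + 36)² + (-20 - 50)) = 321*(18/29² - 70) = 321*(18*(1/841) - 70) = 321*(18/841 - 70) = 321*(-58852/841) = -18891492/841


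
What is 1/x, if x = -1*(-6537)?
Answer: 1/6537 ≈ 0.00015298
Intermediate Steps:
x = 6537
1/x = 1/6537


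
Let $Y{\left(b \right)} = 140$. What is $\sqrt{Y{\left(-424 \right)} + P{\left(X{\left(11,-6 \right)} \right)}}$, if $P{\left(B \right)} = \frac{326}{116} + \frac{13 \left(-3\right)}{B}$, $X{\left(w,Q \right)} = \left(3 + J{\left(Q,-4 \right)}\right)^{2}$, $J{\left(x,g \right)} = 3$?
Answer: $\frac{\sqrt{4290927}}{174} \approx 11.905$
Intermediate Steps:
$X{\left(w,Q \right)} = 36$ ($X{\left(w,Q \right)} = \left(3 + 3\right)^{2} = 6^{2} = 36$)
$P{\left(B \right)} = \frac{163}{58} - \frac{39}{B}$ ($P{\left(B \right)} = 326 \cdot \frac{1}{116} - \frac{39}{B} = \frac{163}{58} - \frac{39}{B}$)
$\sqrt{Y{\left(-424 \right)} + P{\left(X{\left(11,-6 \right)} \right)}} = \sqrt{140 + \left(\frac{163}{58} - \frac{39}{36}\right)} = \sqrt{140 + \left(\frac{163}{58} - \frac{13}{12}\right)} = \sqrt{140 + \frac{601}{348}} = \sqrt{\frac{49321}{348}} = \frac{\sqrt{4290927}}{174}$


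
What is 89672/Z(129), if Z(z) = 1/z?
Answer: 11567688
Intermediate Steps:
89672/Z(129) = 89672/(1/129) = 89672*129 = 11567688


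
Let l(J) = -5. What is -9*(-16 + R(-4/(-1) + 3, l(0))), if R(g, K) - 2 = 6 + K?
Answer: 117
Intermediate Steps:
R(g, K) = 8 + K (R(g, K) = 2 + (6 + K) = 8 + K)
-9*(-16 + R(-4/(-1) + 3, l(0))) = -9*(-16 + (8 - 5)) = -9*(-16 + 3) = -9*(-13) = 117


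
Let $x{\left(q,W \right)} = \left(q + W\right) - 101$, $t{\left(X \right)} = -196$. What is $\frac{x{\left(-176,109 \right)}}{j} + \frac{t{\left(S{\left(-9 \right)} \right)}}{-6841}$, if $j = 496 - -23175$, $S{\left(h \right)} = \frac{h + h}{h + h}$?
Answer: $\frac{3490228}{161933311} \approx 0.021553$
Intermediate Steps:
$S{\left(h \right)} = 1$ ($S{\left(h \right)} = \frac{2 h}{2 h} = 2 h \frac{1}{2 h} = 1$)
$j = 23671$ ($j = 496 + 23175 = 23671$)
$x{\left(q,W \right)} = -101 + W + q$ ($x{\left(q,W \right)} = \left(W + q\right) - 101 = -101 + W + q$)
$\frac{x{\left(-176,109 \right)}}{j} + \frac{t{\left(S{\left(-9 \right)} \right)}}{-6841} = \frac{-101 + 109 - 176}{23671} - \frac{196}{-6841} = \left(-168\right) \frac{1}{23671} - - \frac{196}{6841} = - \frac{168}{23671} + \frac{196}{6841} = \frac{3490228}{161933311}$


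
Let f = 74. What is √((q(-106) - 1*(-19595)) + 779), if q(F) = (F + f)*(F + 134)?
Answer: √19478 ≈ 139.56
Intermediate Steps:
q(F) = (74 + F)*(134 + F) (q(F) = (F + 74)*(F + 134) = (74 + F)*(134 + F))
√((q(-106) - 1*(-19595)) + 779) = √(((9916 + (-106)² + 208*(-106)) - 1*(-19595)) + 779) = √(((9916 + 11236 - 22048) + 19595) + 779) = √((-896 + 19595) + 779) = √(18699 + 779) = √19478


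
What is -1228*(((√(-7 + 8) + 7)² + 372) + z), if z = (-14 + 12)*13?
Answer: -503480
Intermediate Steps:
z = -26 (z = -2*13 = -26)
-1228*(((√(-7 + 8) + 7)² + 372) + z) = -1228*(((√(-7 + 8) + 7)² + 372) - 26) = -1228*(((√1 + 7)² + 372) - 26) = -1228*(((1 + 7)² + 372) - 26) = -1228*((8² + 372) - 26) = -1228*((64 + 372) - 26) = -1228*(436 - 26) = -1228*410 = -503480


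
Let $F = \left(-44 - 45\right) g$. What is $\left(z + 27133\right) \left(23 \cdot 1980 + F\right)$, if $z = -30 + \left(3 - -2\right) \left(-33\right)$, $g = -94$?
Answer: $1452119828$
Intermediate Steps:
$z = -195$ ($z = -30 + \left(3 + 2\right) \left(-33\right) = -30 + 5 \left(-33\right) = -30 - 165 = -195$)
$F = 8366$ ($F = \left(-44 - 45\right) \left(-94\right) = \left(-89\right) \left(-94\right) = 8366$)
$\left(z + 27133\right) \left(23 \cdot 1980 + F\right) = \left(-195 + 27133\right) \left(23 \cdot 1980 + 8366\right) = 26938 \left(45540 + 8366\right) = 26938 \cdot 53906 = 1452119828$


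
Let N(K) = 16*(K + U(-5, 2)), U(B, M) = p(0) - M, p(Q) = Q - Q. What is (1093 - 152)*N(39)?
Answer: 557072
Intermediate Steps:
p(Q) = 0
U(B, M) = -M (U(B, M) = 0 - M = -M)
N(K) = -32 + 16*K (N(K) = 16*(K - 1*2) = 16*(K - 2) = 16*(-2 + K) = -32 + 16*K)
(1093 - 152)*N(39) = (1093 - 152)*(-32 + 16*39) = 941*(-32 + 624) = 941*592 = 557072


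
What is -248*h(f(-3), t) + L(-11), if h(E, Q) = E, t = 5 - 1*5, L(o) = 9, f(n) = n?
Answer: 753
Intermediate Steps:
t = 0 (t = 5 - 5 = 0)
-248*h(f(-3), t) + L(-11) = -248*(-3) + 9 = 744 + 9 = 753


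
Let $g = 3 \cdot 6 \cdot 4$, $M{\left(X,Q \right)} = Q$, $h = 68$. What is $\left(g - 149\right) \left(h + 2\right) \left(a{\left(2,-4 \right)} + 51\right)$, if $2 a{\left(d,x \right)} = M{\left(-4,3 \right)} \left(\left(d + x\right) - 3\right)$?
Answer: $-234465$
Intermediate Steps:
$a{\left(d,x \right)} = - \frac{9}{2} + \frac{3 d}{2} + \frac{3 x}{2}$ ($a{\left(d,x \right)} = \frac{3 \left(\left(d + x\right) - 3\right)}{2} = \frac{3 \left(-3 + d + x\right)}{2} = \frac{-9 + 3 d + 3 x}{2} = - \frac{9}{2} + \frac{3 d}{2} + \frac{3 x}{2}$)
$g = 72$ ($g = 18 \cdot 4 = 72$)
$\left(g - 149\right) \left(h + 2\right) \left(a{\left(2,-4 \right)} + 51\right) = \left(72 - 149\right) \left(68 + 2\right) \left(\left(- \frac{9}{2} + \frac{3}{2} \cdot 2 + \frac{3}{2} \left(-4\right)\right) + 51\right) = - 77 \cdot 70 \left(\left(- \frac{9}{2} + 3 - 6\right) + 51\right) = - 77 \cdot 70 \left(- \frac{15}{2} + 51\right) = - 77 \cdot 70 \cdot \frac{87}{2} = \left(-77\right) 3045 = -234465$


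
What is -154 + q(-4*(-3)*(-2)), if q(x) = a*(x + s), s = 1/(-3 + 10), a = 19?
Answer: -4251/7 ≈ -607.29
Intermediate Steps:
s = ⅐ (s = 1/7 = ⅐ ≈ 0.14286)
q(x) = 19/7 + 19*x (q(x) = 19*(x + ⅐) = 19*(⅐ + x) = 19/7 + 19*x)
-154 + q(-4*(-3)*(-2)) = -154 + (19/7 + 19*(-4*(-3)*(-2))) = -154 + (19/7 + 19*(12*(-2))) = -154 + (19/7 + 19*(-24)) = -154 + (19/7 - 456) = -154 - 3173/7 = -4251/7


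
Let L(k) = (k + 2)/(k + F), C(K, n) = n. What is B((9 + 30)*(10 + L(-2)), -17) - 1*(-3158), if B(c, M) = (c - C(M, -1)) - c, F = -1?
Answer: 3159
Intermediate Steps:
L(k) = (2 + k)/(-1 + k) (L(k) = (k + 2)/(k - 1) = (2 + k)/(-1 + k))
B(c, M) = 1 (B(c, M) = (c - 1*(-1)) - c = (c + 1) - c = (1 + c) - c = 1)
B((9 + 30)*(10 + L(-2)), -17) - 1*(-3158) = 1 - 1*(-3158) = 1 + 3158 = 3159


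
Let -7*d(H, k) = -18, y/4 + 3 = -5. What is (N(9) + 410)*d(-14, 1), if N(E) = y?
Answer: 972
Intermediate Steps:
y = -32 (y = -12 + 4*(-5) = -12 - 20 = -32)
d(H, k) = 18/7 (d(H, k) = -⅐*(-18) = 18/7)
N(E) = -32
(N(9) + 410)*d(-14, 1) = (-32 + 410)*(18/7) = 378*(18/7) = 972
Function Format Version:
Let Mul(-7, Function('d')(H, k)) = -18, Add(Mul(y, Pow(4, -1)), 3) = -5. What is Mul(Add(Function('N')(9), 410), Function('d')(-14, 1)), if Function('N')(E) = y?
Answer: 972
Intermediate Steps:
y = -32 (y = Add(-12, Mul(4, -5)) = Add(-12, -20) = -32)
Function('d')(H, k) = Rational(18, 7) (Function('d')(H, k) = Mul(Rational(-1, 7), -18) = Rational(18, 7))
Function('N')(E) = -32
Mul(Add(Function('N')(9), 410), Function('d')(-14, 1)) = Mul(Add(-32, 410), Rational(18, 7)) = Mul(378, Rational(18, 7)) = 972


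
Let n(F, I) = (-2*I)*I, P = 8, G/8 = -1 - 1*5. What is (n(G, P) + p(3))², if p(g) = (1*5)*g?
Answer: 12769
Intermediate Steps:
p(g) = 5*g
G = -48 (G = 8*(-1 - 1*5) = 8*(-1 - 5) = 8*(-6) = -48)
n(F, I) = -2*I²
(n(G, P) + p(3))² = (-2*8² + 5*3)² = (-2*64 + 15)² = (-128 + 15)² = (-113)² = 12769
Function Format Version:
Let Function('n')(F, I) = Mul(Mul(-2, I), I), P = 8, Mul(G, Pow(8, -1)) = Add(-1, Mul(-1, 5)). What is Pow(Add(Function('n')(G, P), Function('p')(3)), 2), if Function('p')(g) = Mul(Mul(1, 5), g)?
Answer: 12769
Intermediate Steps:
Function('p')(g) = Mul(5, g)
G = -48 (G = Mul(8, Add(-1, Mul(-1, 5))) = Mul(8, Add(-1, -5)) = Mul(8, -6) = -48)
Function('n')(F, I) = Mul(-2, Pow(I, 2))
Pow(Add(Function('n')(G, P), Function('p')(3)), 2) = Pow(Add(Mul(-2, Pow(8, 2)), Mul(5, 3)), 2) = Pow(Add(Mul(-2, 64), 15), 2) = Pow(Add(-128, 15), 2) = Pow(-113, 2) = 12769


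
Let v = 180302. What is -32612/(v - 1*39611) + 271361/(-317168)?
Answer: -48521533267/44622683088 ≈ -1.0874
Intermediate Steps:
-32612/(v - 1*39611) + 271361/(-317168) = -32612/(180302 - 1*39611) + 271361/(-317168) = -32612/(180302 - 39611) + 271361*(-1/317168) = -32612/140691 - 271361/317168 = -48521533267/44622683088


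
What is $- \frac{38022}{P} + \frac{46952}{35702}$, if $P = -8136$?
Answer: $\frac{144955243}{24205956} \approx 5.9884$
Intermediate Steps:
$- \frac{38022}{P} + \frac{46952}{35702} = - \frac{38022}{-8136} + \frac{46952}{35702} = \left(-38022\right) \left(- \frac{1}{8136}\right) + 46952 \cdot \frac{1}{35702} = \frac{6337}{1356} + \frac{23476}{17851} = \frac{144955243}{24205956}$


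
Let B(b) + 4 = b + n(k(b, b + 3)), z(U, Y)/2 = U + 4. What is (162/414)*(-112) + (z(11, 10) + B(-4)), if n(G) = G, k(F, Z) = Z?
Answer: -525/23 ≈ -22.826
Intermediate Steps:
z(U, Y) = 8 + 2*U (z(U, Y) = 2*(U + 4) = 2*(4 + U) = 8 + 2*U)
B(b) = -1 + 2*b (B(b) = -4 + (b + (b + 3)) = -4 + (b + (3 + b)) = -4 + (3 + 2*b) = -1 + 2*b)
(162/414)*(-112) + (z(11, 10) + B(-4)) = (162/414)*(-112) + ((8 + 2*11) + (-1 + 2*(-4))) = (162*(1/414))*(-112) + ((8 + 22) + (-1 - 8)) = (9/23)*(-112) + (30 - 9) = -1008/23 + 21 = -525/23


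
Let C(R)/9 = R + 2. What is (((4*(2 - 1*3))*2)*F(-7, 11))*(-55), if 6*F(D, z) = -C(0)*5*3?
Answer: -19800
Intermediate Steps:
C(R) = 18 + 9*R (C(R) = 9*(R + 2) = 9*(2 + R) = 18 + 9*R)
F(D, z) = -45 (F(D, z) = (-(18 + 9*0)*5*3)/6 = (-(18 + 0)*5*3)/6 = (-18*5*3)/6 = (-90*3)/6 = (-1*270)/6 = (⅙)*(-270) = -45)
(((4*(2 - 1*3))*2)*F(-7, 11))*(-55) = (((4*(2 - 1*3))*2)*(-45))*(-55) = (((4*(2 - 3))*2)*(-45))*(-55) = (((4*(-1))*2)*(-45))*(-55) = (-4*2*(-45))*(-55) = -8*(-45)*(-55) = 360*(-55) = -19800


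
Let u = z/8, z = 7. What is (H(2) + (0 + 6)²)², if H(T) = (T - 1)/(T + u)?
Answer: 698896/529 ≈ 1321.2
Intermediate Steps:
u = 7/8 ≈ 0.87500
H(T) = (-1 + T)/(7/8 + T) (H(T) = (T - 1)/(T + 7/8) = (-1 + T)/(7/8 + T))
(H(2) + (0 + 6)²)² = (8*(-1 + 2)/(7 + 8*2) + (0 + 6)²)² = (8*1/(7 + 16) + 6²)² = (8*1/23 + 36)² = (8*(1/23)*1 + 36)² = (8/23 + 36)² = (836/23)² = 698896/529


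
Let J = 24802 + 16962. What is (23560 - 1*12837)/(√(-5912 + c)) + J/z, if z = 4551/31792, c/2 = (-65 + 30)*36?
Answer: 1327761088/4551 - 10723*I*√527/2108 ≈ 2.9175e+5 - 116.78*I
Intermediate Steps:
c = -2520 (c = 2*((-65 + 30)*36) = 2*(-35*36) = 2*(-1260) = -2520)
J = 41764
z = 4551/31792 (z = 4551*(1/31792) = 4551/31792 ≈ 0.14315)
(23560 - 1*12837)/(√(-5912 + c)) + J/z = (23560 - 1*12837)/(√(-5912 - 2520)) + 41764/(4551/31792) = (23560 - 12837)/(√(-8432)) + 41764*(31792/4551) = 10723/((4*I*√527)) + 1327761088/4551 = 10723*(-I*√527/2108) + 1327761088/4551 = -10723*I*√527/2108 + 1327761088/4551 = 1327761088/4551 - 10723*I*√527/2108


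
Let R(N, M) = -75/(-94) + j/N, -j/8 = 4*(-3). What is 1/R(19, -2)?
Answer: 1786/10449 ≈ 0.17093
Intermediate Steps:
j = 96 (j = -32*(-3) = -8*(-12) = 96)
R(N, M) = 75/94 + 96/N (R(N, M) = -75/(-94) + 96/N = -75*(-1/94) + 96/N = 75/94 + 96/N)
1/R(19, -2) = 1/(75/94 + 96/19) = 1/(10449/1786) = 1786/10449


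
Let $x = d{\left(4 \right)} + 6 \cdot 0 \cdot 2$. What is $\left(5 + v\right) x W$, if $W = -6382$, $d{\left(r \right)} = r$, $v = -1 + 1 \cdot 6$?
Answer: $-255280$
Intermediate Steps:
$v = 5$ ($v = -1 + 6 = 5$)
$x = 4$ ($x = 4 + 6 \cdot 0 \cdot 2 = 4 + 6 \cdot 0 = 4 + 0 = 4$)
$\left(5 + v\right) x W = \left(5 + 5\right) 4 \left(-6382\right) = 10 \cdot 4 \left(-6382\right) = 40 \left(-6382\right) = -255280$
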